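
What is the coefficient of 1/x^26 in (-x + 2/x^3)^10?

General term: C(10,j)·(-x)^j·(2/x^3)^(10-j), with x-exponent 1j − 3(10−j) = 4j − 30.
Set 4j − 30 = -26: j = 1.
C(10,1) = 10; (-1)^1 = -1; 2^9 = 512.
Coefficient = 10 · (-1) · 512 = -5120.

-5120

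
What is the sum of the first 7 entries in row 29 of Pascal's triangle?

621616

1 + 29 + 406 + 3654 + 23751 + 118755 + 475020 = 621616.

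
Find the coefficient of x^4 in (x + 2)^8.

1120

The general term is C(8,j)·(x)^j·(2)^(8-j); the x^4 term has j = 4.
C(8,4) = 70.
Coefficient = C(8,4) · 2^4 = 70 · 16 = 1120.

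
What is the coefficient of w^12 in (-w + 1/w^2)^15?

General term: C(15,j)·(-w)^j·(1/w^2)^(15-j), with w-exponent 1j − 2(15−j) = 3j − 30.
Set 3j − 30 = 12: j = 14.
C(15,14) = 15; (-1)^14 = 1; 1^1 = 1.
Coefficient = 15 · 1 · 1 = 15.

15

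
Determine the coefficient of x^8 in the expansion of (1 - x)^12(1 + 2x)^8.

Coefficient of x^8 = Σ_{j} C(12,j)·(-1)^j·C(8,8-j)·2^(8-j) for j from 0 to 8.
= 256 + (-12288) + 118272 + (-394240) + 554400 + (-354816) + 103488 + (-12672) + 495 = 2895.

2895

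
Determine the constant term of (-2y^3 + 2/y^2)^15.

164003840

General term: C(15,j)·(-2y^3)^j·(2/y^2)^(15-j), with y-exponent 3j − 2(15−j) = 5j − 30.
Set 5j − 30 = 0: j = 6.
C(15,6) = 5005; (-2)^6 = 64; 2^9 = 512.
Coefficient = 5005 · 64 · 512 = 164003840.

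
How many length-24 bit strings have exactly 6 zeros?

Choose the 6 positions: C(24,6) = 134596.

134596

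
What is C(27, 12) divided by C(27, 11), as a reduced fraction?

4/3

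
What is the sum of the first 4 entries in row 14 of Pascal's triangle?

470

1 + 14 + 91 + 364 = 470.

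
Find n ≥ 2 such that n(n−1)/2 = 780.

n(n−1)/2 = 780 ⇒ n(n−1) = 1560. Since 40·39 = 1560, n = 40.

40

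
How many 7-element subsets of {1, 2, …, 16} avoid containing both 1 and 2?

All 7-subsets: C(16,7) = 11440. Those containing both fixed elements: C(14,5) = 2002.
11440 − 2002 = 9438.

9438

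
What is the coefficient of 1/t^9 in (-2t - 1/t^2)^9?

-672

General term: C(9,j)·(-2t)^j·(-1/t^2)^(9-j), with t-exponent 1j − 2(9−j) = 3j − 18.
Set 3j − 18 = -9: j = 3.
C(9,3) = 84; (-2)^3 = -8; (-1)^6 = 1.
Coefficient = 84 · (-8) · 1 = -672.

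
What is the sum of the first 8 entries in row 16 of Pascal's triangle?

1 + 16 + 120 + 560 + 1820 + 4368 + 8008 + 11440 = 26333.

26333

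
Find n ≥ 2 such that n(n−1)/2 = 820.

n(n−1)/2 = 820 ⇒ n(n−1) = 1640. Since 41·40 = 1640, n = 41.

41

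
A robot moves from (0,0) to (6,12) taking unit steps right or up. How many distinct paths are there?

18564

Each path is a sequence of 18 steps with 6 rights: C(18,6) = 18564.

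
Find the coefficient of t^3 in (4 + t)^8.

57344

The general term is C(8,j)·(4)^j·(t)^(8-j); the t^3 term has j = 5.
C(8,5) = 56.
Coefficient = C(8,5) · 4^5 = 56 · 1024 = 57344.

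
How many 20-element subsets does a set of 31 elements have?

84672315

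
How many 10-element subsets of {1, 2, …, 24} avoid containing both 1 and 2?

1641486

All 10-subsets: C(24,10) = 1961256. Those containing both fixed elements: C(22,8) = 319770.
1961256 − 319770 = 1641486.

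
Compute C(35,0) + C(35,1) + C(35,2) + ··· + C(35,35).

34359738368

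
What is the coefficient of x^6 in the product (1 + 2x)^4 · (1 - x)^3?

Coefficient of x^6 = Σ_{j} C(4,j)·2^j·C(3,6-j)·(-1)^(6-j) for j from 3 to 4.
= (-32) + 48 = 16.

16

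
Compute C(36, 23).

2310789600

C(36,23) = C(36,13) by symmetry.
C(36,13) = (36·35·34·33·32·31·30·29·28·27·26·25·24) / 13! = 14389334903623680000 / 6227020800 = 2310789600.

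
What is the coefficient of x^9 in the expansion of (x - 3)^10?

The general term is C(10,j)·(x)^j·(-3)^(10-j); the x^9 term has j = 9.
C(10,9) = 10.
Coefficient = C(10,9) · (-3)^1 = 10 · (-3) = -30.

-30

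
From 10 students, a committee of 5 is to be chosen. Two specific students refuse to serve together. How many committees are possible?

196

All 5-subsets: C(10,5) = 252. Those containing both fixed elements: C(8,3) = 56.
252 − 56 = 196.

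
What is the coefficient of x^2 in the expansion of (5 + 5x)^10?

The general term is C(10,j)·(5)^j·(5x)^(10-j); the x^2 term has j = 8.
C(10,8) = 45.
Coefficient = C(10,8) · 5^8 · 5^2 = 45 · 390625 · 25 = 439453125.

439453125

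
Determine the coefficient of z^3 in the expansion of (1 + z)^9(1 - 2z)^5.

4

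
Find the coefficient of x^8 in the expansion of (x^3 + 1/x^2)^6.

15

General term: C(6,j)·(x^3)^j·(1/x^2)^(6-j), with x-exponent 3j − 2(6−j) = 5j − 12.
Set 5j − 12 = 8: j = 4.
C(6,4) = 15; 1^4 = 1; 1^2 = 1.
Coefficient = 15 · 1 · 1 = 15.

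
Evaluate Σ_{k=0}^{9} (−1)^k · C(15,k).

The partial alternating sum Σ_{k=0}^{9} (−1)^k C(15,k) = (−1)^9 C(14,9) = -2002.

-2002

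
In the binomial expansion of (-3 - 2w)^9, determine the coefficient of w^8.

-6912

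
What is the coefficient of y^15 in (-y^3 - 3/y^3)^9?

General term: C(9,j)·(-y^3)^j·(-3/y^3)^(9-j), with y-exponent 3j − 3(9−j) = 6j − 27.
Set 6j − 27 = 15: j = 7.
C(9,7) = 36; (-1)^7 = -1; (-3)^2 = 9.
Coefficient = 36 · (-1) · 9 = -324.

-324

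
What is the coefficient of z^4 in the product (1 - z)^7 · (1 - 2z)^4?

1059

Coefficient of z^4 = Σ_{j} C(7,j)·(-1)^j·C(4,4-j)·(-2)^(4-j) for j from 0 to 4.
= 16 + 224 + 504 + 280 + 35 = 1059.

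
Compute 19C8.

C(19,8) = (19·18·17·16·15·14·13·12) / 8! = 3047466240 / 40320 = 75582.

75582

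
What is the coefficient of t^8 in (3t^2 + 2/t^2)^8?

81648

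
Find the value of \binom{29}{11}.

34597290

C(29,11) = (29·28·27·26·25·24·23·22·21·20·19) / 11! = 1381013105472000 / 39916800 = 34597290.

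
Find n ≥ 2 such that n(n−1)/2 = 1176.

n(n−1)/2 = 1176 ⇒ n(n−1) = 2352. Since 49·48 = 2352, n = 49.

49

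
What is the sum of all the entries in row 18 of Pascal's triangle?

262144

The entries of row 18 sum to 2^18 = 262144.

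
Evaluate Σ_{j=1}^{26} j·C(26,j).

Since j·C(26,j) = 26·C(25,j−1), the sum is 26·2^25 = 26·33554432 = 872415232.

872415232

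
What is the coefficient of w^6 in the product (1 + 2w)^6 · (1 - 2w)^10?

Coefficient of w^6 = Σ_{j} C(6,j)·2^j·C(10,6-j)·(-2)^(6-j) for j from 0 to 6.
= 13440 + (-96768) + 201600 + (-153600) + 43200 + (-3840) + 64 = 4096.

4096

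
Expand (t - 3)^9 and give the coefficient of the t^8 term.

-27

The general term is C(9,j)·(t)^j·(-3)^(9-j); the t^8 term has j = 8.
C(9,8) = 9.
Coefficient = C(9,8) · (-3)^1 = 9 · (-3) = -27.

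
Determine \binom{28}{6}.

C(28,6) = (28·27·26·25·24·23) / 6! = 271252800 / 720 = 376740.

376740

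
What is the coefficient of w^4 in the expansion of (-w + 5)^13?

1396484375

The general term is C(13,j)·(-w)^j·(5)^(13-j); the w^4 term has j = 4.
C(13,4) = 715.
Coefficient = C(13,4) · 5^9 = 715 · 1953125 = 1396484375.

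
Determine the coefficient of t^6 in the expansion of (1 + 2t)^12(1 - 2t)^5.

Coefficient of t^6 = Σ_{j} C(12,j)·2^j·C(5,6-j)·(-2)^(6-j) for j from 1 to 6.
= (-768) + 21120 + (-140800) + 316800 + (-253440) + 59136 = 2048.

2048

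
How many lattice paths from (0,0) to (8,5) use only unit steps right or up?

Each path is a sequence of 13 steps with 8 rights: C(13,8) = 1287.

1287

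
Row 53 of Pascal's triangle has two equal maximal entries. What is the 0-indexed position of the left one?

26

For odd n = 53, C(53,i) peaks at i = (n−1)/2 and (n+1)/2; the lower is 26.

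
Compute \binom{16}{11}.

4368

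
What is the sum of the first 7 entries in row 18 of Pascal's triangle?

1 + 18 + 153 + 816 + 3060 + 8568 + 18564 = 31180.

31180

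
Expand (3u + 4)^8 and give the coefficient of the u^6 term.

The general term is C(8,j)·(3u)^j·(4)^(8-j); the u^6 term has j = 6.
C(8,6) = 28.
Coefficient = C(8,6) · 3^6 · 4^2 = 28 · 729 · 16 = 326592.

326592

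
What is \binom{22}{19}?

1540

C(22,19) = C(22,3) by symmetry.
C(22,3) = (22·21·20) / 3! = 9240 / 6 = 1540.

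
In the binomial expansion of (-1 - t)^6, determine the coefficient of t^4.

15

The general term is C(6,j)·(-1)^j·(-t)^(6-j); the t^4 term has j = 2.
C(6,2) = 15.
Coefficient = C(6,2) = 15.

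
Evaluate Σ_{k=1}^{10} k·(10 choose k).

5120

Differentiating (1+x)^10 and setting x=1: Σ k·C(10,k) = 10·2^9 = 5120.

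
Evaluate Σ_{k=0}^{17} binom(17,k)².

2333606220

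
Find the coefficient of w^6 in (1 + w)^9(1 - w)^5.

45

Coefficient of w^6 = Σ_{j} C(9,j)·1^j·C(5,6-j)·(-1)^(6-j) for j from 1 to 6.
= (-9) + 180 + (-840) + 1260 + (-630) + 84 = 45.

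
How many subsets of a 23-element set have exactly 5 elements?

33649

Choose the 5 positions: C(23,5) = 33649.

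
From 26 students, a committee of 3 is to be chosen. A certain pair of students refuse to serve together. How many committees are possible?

All 3-subsets: C(26,3) = 2600. Those containing both fixed elements: C(24,1) = 24.
2600 − 24 = 2576.

2576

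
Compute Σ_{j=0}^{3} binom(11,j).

1 + 11 + 55 + 165 = 232.

232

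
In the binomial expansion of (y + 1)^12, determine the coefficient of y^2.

66

The general term is C(12,j)·(y)^j·(1)^(12-j); the y^2 term has j = 2.
C(12,2) = 66.
Coefficient = C(12,2) = 66.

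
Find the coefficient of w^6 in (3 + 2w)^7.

1344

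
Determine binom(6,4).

C(6,4) = C(6,2) by symmetry.
C(6,2) = (6·5) / 2! = 30 / 2 = 15.

15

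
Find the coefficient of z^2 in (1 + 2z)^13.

The general term is C(13,j)·(1)^j·(2z)^(13-j); the z^2 term has j = 11.
C(13,11) = 78.
Coefficient = C(13,11) · 2^2 = 78 · 4 = 312.

312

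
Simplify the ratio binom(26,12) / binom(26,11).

C(n,k+1)/C(n,k) = (n−k)/(k+1) = (26−11)/(11+1) = 15/12 = 5/4.

5/4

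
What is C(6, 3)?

20

C(6,3) = (6·5·4) / 3! = 120 / 6 = 20.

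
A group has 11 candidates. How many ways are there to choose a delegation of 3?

165

This is C(11,3) = 165.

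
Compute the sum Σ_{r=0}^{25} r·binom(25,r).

419430400

Differentiating (1+x)^25 and setting x=1: Σ r·C(25,r) = 25·2^24 = 419430400.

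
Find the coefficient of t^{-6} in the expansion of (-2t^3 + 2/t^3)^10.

General term: C(10,j)·(-2t^3)^j·(2/t^3)^(10-j), with t-exponent 3j − 3(10−j) = 6j − 30.
Set 6j − 30 = -6: j = 4.
C(10,4) = 210; (-2)^4 = 16; 2^6 = 64.
Coefficient = 210 · 16 · 64 = 215040.

215040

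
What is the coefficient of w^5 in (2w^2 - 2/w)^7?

General term: C(7,j)·(2w^2)^j·(-2/w)^(7-j), with w-exponent 2j − 1(7−j) = 3j − 7.
Set 3j − 7 = 5: j = 4.
C(7,4) = 35; 2^4 = 16; (-2)^3 = -8.
Coefficient = 35 · 16 · (-8) = -4480.

-4480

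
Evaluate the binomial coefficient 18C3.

C(18,3) = (18·17·16) / 3! = 4896 / 6 = 816.

816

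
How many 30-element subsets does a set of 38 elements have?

48903492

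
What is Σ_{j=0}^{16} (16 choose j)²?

601080390

Σ C(16,j)² is the coefficient of x^16 in (1+x)^16(1+x)^16 = (1+x)^32, i.e. C(32,16) = 601080390.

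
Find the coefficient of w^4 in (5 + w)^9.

393750

The general term is C(9,j)·(5)^j·(w)^(9-j); the w^4 term has j = 5.
C(9,5) = 126.
Coefficient = C(9,5) · 5^5 = 126 · 3125 = 393750.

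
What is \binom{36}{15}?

C(36,15) = (36·35·34·33·32·31·30·29·28·27·26·25·24·23·22) / 15! = 7281003461233582080000 / 1307674368000 = 5567902560.

5567902560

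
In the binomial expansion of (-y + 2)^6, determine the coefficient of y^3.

-160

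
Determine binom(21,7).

116280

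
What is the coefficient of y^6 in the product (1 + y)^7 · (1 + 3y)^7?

140497

Coefficient of y^6 = Σ_{j} C(7,j)·1^j·C(7,6-j)·3^(6-j) for j from 0 to 6.
= 5103 + 35721 + 59535 + 33075 + 6615 + 441 + 7 = 140497.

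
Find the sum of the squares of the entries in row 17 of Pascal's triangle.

Σ C(17,k)² is the coefficient of x^17 in (1+x)^17(1+x)^17 = (1+x)^34, i.e. C(34,17) = 2333606220.

2333606220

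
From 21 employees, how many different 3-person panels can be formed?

This is C(21,3) = 1330.

1330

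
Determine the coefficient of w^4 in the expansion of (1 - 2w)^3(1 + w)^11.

Coefficient of w^4 = Σ_{j} C(3,j)·(-2)^j·C(11,4-j)·1^(4-j) for j from 0 to 3.
= 330 + (-990) + 660 + (-88) = -88.

-88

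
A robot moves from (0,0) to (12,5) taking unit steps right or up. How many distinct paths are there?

Each path is a sequence of 17 steps with 12 rights: C(17,12) = 6188.

6188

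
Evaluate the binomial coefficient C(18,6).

C(18,6) = (18·17·16·15·14·13) / 6! = 13366080 / 720 = 18564.

18564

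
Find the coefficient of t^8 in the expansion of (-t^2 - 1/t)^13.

-1716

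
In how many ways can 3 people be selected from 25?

2300

This is C(25,3) = 2300.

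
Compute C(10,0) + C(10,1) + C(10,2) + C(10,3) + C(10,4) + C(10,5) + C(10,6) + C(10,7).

968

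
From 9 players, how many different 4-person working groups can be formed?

This is C(9,4) = 126.

126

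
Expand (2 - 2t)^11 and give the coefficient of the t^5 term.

-946176

The general term is C(11,j)·(2)^j·(-2t)^(11-j); the t^5 term has j = 6.
C(11,6) = 462.
Coefficient = C(11,6) · 2^6 · (-2)^5 = 462 · 64 · (-32) = -946176.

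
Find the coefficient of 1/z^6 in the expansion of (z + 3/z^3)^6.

General term: C(6,j)·(z)^j·(3/z^3)^(6-j), with z-exponent 1j − 3(6−j) = 4j − 18.
Set 4j − 18 = -6: j = 3.
C(6,3) = 20; 1^3 = 1; 3^3 = 27.
Coefficient = 20 · 1 · 27 = 540.

540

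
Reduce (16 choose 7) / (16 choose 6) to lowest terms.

10/7

C(n,k+1)/C(n,k) = (n−k)/(k+1) = (16−6)/(6+1) = 10/7.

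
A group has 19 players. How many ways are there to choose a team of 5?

11628

This is C(19,5) = 11628.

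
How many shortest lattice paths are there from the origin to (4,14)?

3060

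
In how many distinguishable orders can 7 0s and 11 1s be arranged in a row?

31824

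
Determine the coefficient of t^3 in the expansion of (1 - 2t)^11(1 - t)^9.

-4176

Coefficient of t^3 = Σ_{j} C(11,j)·(-2)^j·C(9,3-j)·(-1)^(3-j) for j from 0 to 3.
= (-84) + (-792) + (-1980) + (-1320) = -4176.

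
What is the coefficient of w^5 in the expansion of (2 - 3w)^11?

-7185024

The general term is C(11,j)·(2)^j·(-3w)^(11-j); the w^5 term has j = 6.
C(11,6) = 462.
Coefficient = C(11,6) · 2^6 · (-3)^5 = 462 · 64 · (-243) = -7185024.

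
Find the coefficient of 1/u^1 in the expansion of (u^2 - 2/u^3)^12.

General term: C(12,j)·(u^2)^j·(-2/u^3)^(12-j), with u-exponent 2j − 3(12−j) = 5j − 36.
Set 5j − 36 = -1: j = 7.
C(12,7) = 792; 1^7 = 1; (-2)^5 = -32.
Coefficient = 792 · 1 · (-32) = -25344.

-25344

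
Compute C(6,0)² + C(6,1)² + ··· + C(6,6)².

924

By Vandermonde's identity, Σ C(6,j)² = C(12,6) = 924.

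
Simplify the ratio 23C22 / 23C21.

1/11

C(n,k+1)/C(n,k) = (n−k)/(k+1) = (23−21)/(21+1) = 2/22 = 1/11.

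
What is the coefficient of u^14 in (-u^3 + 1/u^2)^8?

28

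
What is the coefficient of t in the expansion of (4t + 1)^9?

The general term is C(9,j)·(4t)^j·(1)^(9-j); the t^1 term has j = 1.
C(9,1) = 9.
Coefficient = C(9,1) · 4^1 = 9 · 4 = 36.

36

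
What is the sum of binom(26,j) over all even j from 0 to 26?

33554432

Half of (1+1)^26 + (1−1)^26 gives the even-index sum: 2^25 = 33554432.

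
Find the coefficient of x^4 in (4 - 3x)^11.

437944320

The general term is C(11,j)·(4)^j·(-3x)^(11-j); the x^4 term has j = 7.
C(11,7) = 330.
Coefficient = C(11,7) · 4^7 · (-3)^4 = 330 · 16384 · 81 = 437944320.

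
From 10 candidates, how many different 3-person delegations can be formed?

120

This is C(10,3) = 120.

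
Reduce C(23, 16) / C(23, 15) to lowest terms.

C(n,k+1)/C(n,k) = (n−k)/(k+1) = (23−15)/(15+1) = 8/16 = 1/2.

1/2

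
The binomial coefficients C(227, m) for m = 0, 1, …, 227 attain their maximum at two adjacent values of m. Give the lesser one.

113

For odd n = 227, C(227,m) peaks at m = (n−1)/2 and (n+1)/2; the lesser is 113.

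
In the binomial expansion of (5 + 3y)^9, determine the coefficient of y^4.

The general term is C(9,j)·(5)^j·(3y)^(9-j); the y^4 term has j = 5.
C(9,5) = 126.
Coefficient = C(9,5) · 5^5 · 3^4 = 126 · 3125 · 81 = 31893750.

31893750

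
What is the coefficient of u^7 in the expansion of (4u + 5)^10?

245760000

The general term is C(10,j)·(4u)^j·(5)^(10-j); the u^7 term has j = 7.
C(10,7) = 120.
Coefficient = C(10,7) · 4^7 · 5^3 = 120 · 16384 · 125 = 245760000.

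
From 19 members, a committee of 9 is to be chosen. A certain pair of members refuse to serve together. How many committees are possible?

72930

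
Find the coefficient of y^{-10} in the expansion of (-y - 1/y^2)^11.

General term: C(11,j)·(-y)^j·(-1/y^2)^(11-j), with y-exponent 1j − 2(11−j) = 3j − 22.
Set 3j − 22 = -10: j = 4.
C(11,4) = 330; (-1)^4 = 1; (-1)^7 = -1.
Coefficient = 330 · 1 · (-1) = -330.

-330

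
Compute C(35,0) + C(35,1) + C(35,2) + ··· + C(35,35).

34359738368

The entries of row 35 sum to 2^35 = 34359738368.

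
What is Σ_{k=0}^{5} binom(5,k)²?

Σ C(5,k)² is the coefficient of x^5 in (1+x)^5(1+x)^5 = (1+x)^10, i.e. C(10,5) = 252.

252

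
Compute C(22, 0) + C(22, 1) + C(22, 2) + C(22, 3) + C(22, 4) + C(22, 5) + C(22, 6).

1 + 22 + 231 + 1540 + 7315 + 26334 + 74613 = 110056.

110056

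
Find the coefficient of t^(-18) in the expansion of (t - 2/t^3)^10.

-15360

General term: C(10,j)·(t)^j·(-2/t^3)^(10-j), with t-exponent 1j − 3(10−j) = 4j − 30.
Set 4j − 30 = -18: j = 3.
C(10,3) = 120; 1^3 = 1; (-2)^7 = -128.
Coefficient = 120 · 1 · (-128) = -15360.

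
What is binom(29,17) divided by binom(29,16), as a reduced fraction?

13/17

C(n,k+1)/C(n,k) = (n−k)/(k+1) = (29−16)/(16+1) = 13/17.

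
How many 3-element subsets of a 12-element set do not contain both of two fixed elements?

All 3-subsets: C(12,3) = 220. Those containing both fixed elements: C(10,1) = 10.
220 − 10 = 210.

210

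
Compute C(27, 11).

13037895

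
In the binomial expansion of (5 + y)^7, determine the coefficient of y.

109375

The general term is C(7,j)·(5)^j·(y)^(7-j); the y^1 term has j = 6.
C(7,6) = 7.
Coefficient = C(7,6) · 5^6 = 7 · 15625 = 109375.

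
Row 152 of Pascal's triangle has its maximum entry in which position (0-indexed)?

76

C(152,m) is maximized at m = 152/2 = 76.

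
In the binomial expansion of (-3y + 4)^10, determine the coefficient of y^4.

69672960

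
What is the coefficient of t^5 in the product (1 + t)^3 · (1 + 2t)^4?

168

Coefficient of t^5 = Σ_{j} C(3,j)·1^j·C(4,5-j)·2^(5-j) for j from 1 to 3.
= 48 + 96 + 24 = 168.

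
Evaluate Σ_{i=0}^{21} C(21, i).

2097152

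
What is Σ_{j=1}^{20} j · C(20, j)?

10485760

Differentiating (1+x)^20 and setting x=1: Σ j·C(20,j) = 20·2^19 = 10485760.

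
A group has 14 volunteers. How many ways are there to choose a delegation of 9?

This is C(14,9) = 2002.

2002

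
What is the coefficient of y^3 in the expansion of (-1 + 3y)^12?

The general term is C(12,j)·(-1)^j·(3y)^(12-j); the y^3 term has j = 9.
C(12,9) = 220.
Coefficient = C(12,9) · (-1)^9 · 3^3 = 220 · (-1) · 27 = -5940.

-5940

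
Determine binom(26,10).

5311735

C(26,10) = (26·25·24·23·22·21·20·19·18·17) / 10! = 19275223968000 / 3628800 = 5311735.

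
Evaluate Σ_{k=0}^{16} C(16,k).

65536

Setting x = 1 in (1+x)^16 gives Σ C(16,k) = 2^16 = 65536.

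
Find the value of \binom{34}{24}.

131128140

C(34,24) = C(34,10) by symmetry.
C(34,10) = (34·33·32·31·30·29·28·27·26·25) / 10! = 475837794432000 / 3628800 = 131128140.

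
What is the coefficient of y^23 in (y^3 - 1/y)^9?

-9

General term: C(9,j)·(y^3)^j·(-1/y)^(9-j), with y-exponent 3j − 1(9−j) = 4j − 9.
Set 4j − 9 = 23: j = 8.
C(9,8) = 9; 1^8 = 1; (-1)^1 = -1.
Coefficient = 9 · 1 · (-1) = -9.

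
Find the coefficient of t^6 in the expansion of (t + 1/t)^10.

General term: C(10,j)·(t)^j·(1/t)^(10-j), with t-exponent 1j − 1(10−j) = 2j − 10.
Set 2j − 10 = 6: j = 8.
C(10,8) = 45; 1^8 = 1; 1^2 = 1.
Coefficient = 45 · 1 · 1 = 45.

45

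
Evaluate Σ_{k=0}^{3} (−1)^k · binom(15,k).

-364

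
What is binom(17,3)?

680

C(17,3) = (17·16·15) / 3! = 4080 / 6 = 680.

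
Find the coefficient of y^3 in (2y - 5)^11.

The general term is C(11,j)·(2y)^j·(-5)^(11-j); the y^3 term has j = 3.
C(11,3) = 165.
Coefficient = C(11,3) · 2^3 · (-5)^8 = 165 · 8 · 390625 = 515625000.

515625000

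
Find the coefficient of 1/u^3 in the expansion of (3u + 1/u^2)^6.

540

General term: C(6,j)·(3u)^j·(1/u^2)^(6-j), with u-exponent 1j − 2(6−j) = 3j − 12.
Set 3j − 12 = -3: j = 3.
C(6,3) = 20; 3^3 = 27; 1^3 = 1.
Coefficient = 20 · 27 · 1 = 540.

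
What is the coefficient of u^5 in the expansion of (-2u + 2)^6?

-384

The general term is C(6,j)·(-2u)^j·(2)^(6-j); the u^5 term has j = 5.
C(6,5) = 6.
Coefficient = C(6,5) · (-2)^5 · 2^1 = 6 · (-32) · 2 = -384.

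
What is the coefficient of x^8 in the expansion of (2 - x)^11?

1320

The general term is C(11,j)·(2)^j·(-x)^(11-j); the x^8 term has j = 3.
C(11,3) = 165.
Coefficient = C(11,3) · 2^3 = 165 · 8 = 1320.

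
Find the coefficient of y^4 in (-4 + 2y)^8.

The general term is C(8,j)·(-4)^j·(2y)^(8-j); the y^4 term has j = 4.
C(8,4) = 70.
Coefficient = C(8,4) · (-4)^4 · 2^4 = 70 · 256 · 16 = 286720.

286720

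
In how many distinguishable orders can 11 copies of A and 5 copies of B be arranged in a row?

Choose positions for the A's: C(16,11) = 4368.

4368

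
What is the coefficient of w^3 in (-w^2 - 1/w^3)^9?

General term: C(9,j)·(-w^2)^j·(-1/w^3)^(9-j), with w-exponent 2j − 3(9−j) = 5j − 27.
Set 5j − 27 = 3: j = 6.
C(9,6) = 84; (-1)^6 = 1; (-1)^3 = -1.
Coefficient = 84 · 1 · (-1) = -84.

-84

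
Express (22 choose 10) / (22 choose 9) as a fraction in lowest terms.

C(n,k+1)/C(n,k) = (n−k)/(k+1) = (22−9)/(9+1) = 13/10.

13/10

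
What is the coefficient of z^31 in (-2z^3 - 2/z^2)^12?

49152

General term: C(12,j)·(-2z^3)^j·(-2/z^2)^(12-j), with z-exponent 3j − 2(12−j) = 5j − 24.
Set 5j − 24 = 31: j = 11.
C(12,11) = 12; (-2)^11 = -2048; (-2)^1 = -2.
Coefficient = 12 · (-2048) · (-2) = 49152.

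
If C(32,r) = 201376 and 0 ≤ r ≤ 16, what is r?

5

C(32,r) increases on 0 ≤ r ≤ 16. C(32,4) = 35960 and C(32,5) = 201376, so r = 5.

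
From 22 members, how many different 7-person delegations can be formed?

170544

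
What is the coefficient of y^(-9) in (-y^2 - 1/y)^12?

12

General term: C(12,j)·(-y^2)^j·(-1/y)^(12-j), with y-exponent 2j − 1(12−j) = 3j − 12.
Set 3j − 12 = -9: j = 1.
C(12,1) = 12; (-1)^1 = -1; (-1)^11 = -1.
Coefficient = 12 · (-1) · (-1) = 12.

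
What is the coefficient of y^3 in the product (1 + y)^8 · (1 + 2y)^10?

Coefficient of y^3 = Σ_{j} C(8,j)·1^j·C(10,3-j)·2^(3-j) for j from 0 to 3.
= 960 + 1440 + 560 + 56 = 3016.

3016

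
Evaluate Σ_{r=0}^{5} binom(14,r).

3473

1 + 14 + 91 + 364 + 1001 + 2002 = 3473.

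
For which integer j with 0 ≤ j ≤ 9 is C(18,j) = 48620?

C(18,j) increases on 0 ≤ j ≤ 9. C(18,8) = 43758 and C(18,9) = 48620, so j = 9.

9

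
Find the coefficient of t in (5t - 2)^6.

The general term is C(6,j)·(5t)^j·(-2)^(6-j); the t^1 term has j = 1.
C(6,1) = 6.
Coefficient = C(6,1) · 5^1 · (-2)^5 = 6 · 5 · (-32) = -960.

-960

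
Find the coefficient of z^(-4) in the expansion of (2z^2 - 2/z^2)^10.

General term: C(10,j)·(2z^2)^j·(-2/z^2)^(10-j), with z-exponent 2j − 2(10−j) = 4j − 20.
Set 4j − 20 = -4: j = 4.
C(10,4) = 210; 2^4 = 16; (-2)^6 = 64.
Coefficient = 210 · 16 · 64 = 215040.

215040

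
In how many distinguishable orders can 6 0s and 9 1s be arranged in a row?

Choose positions for the 0s: C(15,6) = 5005.

5005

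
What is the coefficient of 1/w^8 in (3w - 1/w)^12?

General term: C(12,j)·(3w)^j·(-1/w)^(12-j), with w-exponent 1j − 1(12−j) = 2j − 12.
Set 2j − 12 = -8: j = 2.
C(12,2) = 66; 3^2 = 9; (-1)^10 = 1.
Coefficient = 66 · 9 · 1 = 594.

594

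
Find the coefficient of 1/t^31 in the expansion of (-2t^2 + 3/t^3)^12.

-4251528

General term: C(12,j)·(-2t^2)^j·(3/t^3)^(12-j), with t-exponent 2j − 3(12−j) = 5j − 36.
Set 5j − 36 = -31: j = 1.
C(12,1) = 12; (-2)^1 = -2; 3^11 = 177147.
Coefficient = 12 · (-2) · 177147 = -4251528.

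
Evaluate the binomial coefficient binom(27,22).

80730

C(27,22) = C(27,5) by symmetry.
C(27,5) = (27·26·25·24·23) / 5! = 9687600 / 120 = 80730.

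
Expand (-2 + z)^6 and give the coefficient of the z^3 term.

The general term is C(6,j)·(-2)^j·(z)^(6-j); the z^3 term has j = 3.
C(6,3) = 20.
Coefficient = C(6,3) · (-2)^3 = 20 · (-8) = -160.

-160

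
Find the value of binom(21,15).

54264

C(21,15) = C(21,6) by symmetry.
C(21,6) = (21·20·19·18·17·16) / 6! = 39070080 / 720 = 54264.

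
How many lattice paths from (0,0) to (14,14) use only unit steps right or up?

Each path is a sequence of 28 steps with 14 rights: C(28,14) = 40116600.

40116600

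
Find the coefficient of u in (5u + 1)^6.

30

The general term is C(6,j)·(5u)^j·(1)^(6-j); the u^1 term has j = 1.
C(6,1) = 6.
Coefficient = C(6,1) · 5^1 = 6 · 5 = 30.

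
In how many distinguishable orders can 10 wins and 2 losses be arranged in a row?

66

Choose positions for the wins: C(12,10) = 66.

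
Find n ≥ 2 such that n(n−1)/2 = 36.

9

n(n−1)/2 = 36 ⇒ n(n−1) = 72. Since 9·8 = 72, n = 9.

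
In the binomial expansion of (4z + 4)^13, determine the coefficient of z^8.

The general term is C(13,j)·(4z)^j·(4)^(13-j); the z^8 term has j = 8.
C(13,8) = 1287.
Coefficient = C(13,8) · 4^8 · 4^5 = 1287 · 65536 · 1024 = 86369107968.

86369107968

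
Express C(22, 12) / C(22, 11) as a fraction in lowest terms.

C(n,k+1)/C(n,k) = (n−k)/(k+1) = (22−11)/(11+1) = 11/12.

11/12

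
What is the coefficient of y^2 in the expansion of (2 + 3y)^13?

The general term is C(13,j)·(2)^j·(3y)^(13-j); the y^2 term has j = 11.
C(13,11) = 78.
Coefficient = C(13,11) · 2^11 · 3^2 = 78 · 2048 · 9 = 1437696.

1437696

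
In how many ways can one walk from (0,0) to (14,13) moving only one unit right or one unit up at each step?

20058300

Each path is a sequence of 27 steps with 14 rights: C(27,14) = 20058300.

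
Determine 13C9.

715

C(13,9) = C(13,4) by symmetry.
C(13,4) = (13·12·11·10) / 4! = 17160 / 24 = 715.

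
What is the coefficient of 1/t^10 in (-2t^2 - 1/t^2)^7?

-14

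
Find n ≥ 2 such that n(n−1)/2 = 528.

n(n−1)/2 = 528 ⇒ n(n−1) = 1056. Since 33·32 = 1056, n = 33.

33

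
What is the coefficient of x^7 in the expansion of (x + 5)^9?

900

The general term is C(9,j)·(x)^j·(5)^(9-j); the x^7 term has j = 7.
C(9,7) = 36.
Coefficient = C(9,7) · 5^2 = 36 · 25 = 900.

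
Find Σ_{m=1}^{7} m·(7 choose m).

448

Since m·C(7,m) = 7·C(6,m−1), the sum is 7·2^6 = 7·64 = 448.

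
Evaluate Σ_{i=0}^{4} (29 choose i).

27841

1 + 29 + 406 + 3654 + 23751 = 27841.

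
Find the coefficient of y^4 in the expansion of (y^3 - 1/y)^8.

-56

General term: C(8,j)·(y^3)^j·(-1/y)^(8-j), with y-exponent 3j − 1(8−j) = 4j − 8.
Set 4j − 8 = 4: j = 3.
C(8,3) = 56; 1^3 = 1; (-1)^5 = -1.
Coefficient = 56 · 1 · (-1) = -56.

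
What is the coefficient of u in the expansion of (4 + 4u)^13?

872415232

The general term is C(13,j)·(4)^j·(4u)^(13-j); the u^1 term has j = 12.
C(13,12) = 13.
Coefficient = C(13,12) · 4^12 · 4^1 = 13 · 16777216 · 4 = 872415232.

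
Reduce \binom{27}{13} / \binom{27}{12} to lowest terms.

C(n,k+1)/C(n,k) = (n−k)/(k+1) = (27−12)/(12+1) = 15/13.

15/13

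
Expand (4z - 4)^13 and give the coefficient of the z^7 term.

The general term is C(13,j)·(4z)^j·(-4)^(13-j); the z^7 term has j = 7.
C(13,7) = 1716.
Coefficient = C(13,7) · 4^7 · (-4)^6 = 1716 · 16384 · 4096 = 115158810624.

115158810624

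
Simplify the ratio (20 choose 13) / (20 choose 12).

8/13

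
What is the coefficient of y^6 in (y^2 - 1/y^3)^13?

General term: C(13,j)·(y^2)^j·(-1/y^3)^(13-j), with y-exponent 2j − 3(13−j) = 5j − 39.
Set 5j − 39 = 6: j = 9.
C(13,9) = 715; 1^9 = 1; (-1)^4 = 1.
Coefficient = 715 · 1 · 1 = 715.

715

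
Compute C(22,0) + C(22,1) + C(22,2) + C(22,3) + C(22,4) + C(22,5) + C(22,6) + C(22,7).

280600

1 + 22 + 231 + 1540 + 7315 + 26334 + 74613 + 170544 = 280600.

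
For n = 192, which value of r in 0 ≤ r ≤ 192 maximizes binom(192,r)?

96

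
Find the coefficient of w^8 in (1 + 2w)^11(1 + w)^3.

Coefficient of w^8 = Σ_{j} C(11,j)·2^j·C(3,8-j)·1^(8-j) for j from 5 to 8.
= 14784 + 88704 + 126720 + 42240 = 272448.

272448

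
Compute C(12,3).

220

C(12,3) = (12·11·10) / 3! = 1320 / 6 = 220.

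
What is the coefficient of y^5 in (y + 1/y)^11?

165

General term: C(11,j)·(y)^j·(1/y)^(11-j), with y-exponent 1j − 1(11−j) = 2j − 11.
Set 2j − 11 = 5: j = 8.
C(11,8) = 165; 1^8 = 1; 1^3 = 1.
Coefficient = 165 · 1 · 1 = 165.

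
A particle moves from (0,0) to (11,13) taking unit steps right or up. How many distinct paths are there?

Each path is a sequence of 24 steps with 11 rights: C(24,11) = 2496144.

2496144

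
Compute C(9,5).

126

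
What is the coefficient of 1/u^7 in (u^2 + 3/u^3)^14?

7505784

General term: C(14,j)·(u^2)^j·(3/u^3)^(14-j), with u-exponent 2j − 3(14−j) = 5j − 42.
Set 5j − 42 = -7: j = 7.
C(14,7) = 3432; 1^7 = 1; 3^7 = 2187.
Coefficient = 3432 · 1 · 2187 = 7505784.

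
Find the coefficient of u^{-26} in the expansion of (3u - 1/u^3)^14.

General term: C(14,j)·(3u)^j·(-1/u^3)^(14-j), with u-exponent 1j − 3(14−j) = 4j − 42.
Set 4j − 42 = -26: j = 4.
C(14,4) = 1001; 3^4 = 81; (-1)^10 = 1.
Coefficient = 1001 · 81 · 1 = 81081.

81081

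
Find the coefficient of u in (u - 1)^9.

9

The general term is C(9,j)·(u)^j·(-1)^(9-j); the u^1 term has j = 1.
C(9,1) = 9.
Coefficient = C(9,1) = 9.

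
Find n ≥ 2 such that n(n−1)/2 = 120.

16

n(n−1)/2 = 120 ⇒ n(n−1) = 240. Since 16·15 = 240, n = 16.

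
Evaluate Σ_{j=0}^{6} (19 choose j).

1 + 19 + 171 + 969 + 3876 + 11628 + 27132 = 43796.

43796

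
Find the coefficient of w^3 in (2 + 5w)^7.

The general term is C(7,j)·(2)^j·(5w)^(7-j); the w^3 term has j = 4.
C(7,4) = 35.
Coefficient = C(7,4) · 2^4 · 5^3 = 35 · 16 · 125 = 70000.

70000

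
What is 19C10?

92378

C(19,10) = C(19,9) by symmetry.
C(19,9) = (19·18·17·16·15·14·13·12·11) / 9! = 33522128640 / 362880 = 92378.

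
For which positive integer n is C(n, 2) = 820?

n(n−1)/2 = 820 ⇒ n(n−1) = 1640. Since 41·40 = 1640, n = 41.

41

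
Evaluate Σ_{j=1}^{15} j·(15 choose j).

Since j·C(15,j) = 15·C(14,j−1), the sum is 15·2^14 = 15·16384 = 245760.

245760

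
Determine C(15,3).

C(15,3) = (15·14·13) / 3! = 2730 / 6 = 455.

455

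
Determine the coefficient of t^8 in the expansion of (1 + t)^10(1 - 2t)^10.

Coefficient of t^8 = Σ_{j} C(10,j)·1^j·C(10,8-j)·(-2)^(8-j) for j from 0 to 8.
= 11520 + (-153600) + 604800 + (-967680) + 705600 + (-241920) + 37800 + (-2400) + 45 = -5835.

-5835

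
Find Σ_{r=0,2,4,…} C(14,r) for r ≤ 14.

8192

Half of (1+1)^14 + (1−1)^14 gives the even-index sum: 2^13 = 8192.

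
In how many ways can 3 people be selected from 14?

364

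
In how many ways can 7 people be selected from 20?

77520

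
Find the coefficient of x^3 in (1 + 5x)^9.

10500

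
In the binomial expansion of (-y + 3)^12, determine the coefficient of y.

-2125764

The general term is C(12,j)·(-y)^j·(3)^(12-j); the y^1 term has j = 1.
C(12,1) = 12.
Coefficient = C(12,1) · (-1)^1 · 3^11 = 12 · (-1) · 177147 = -2125764.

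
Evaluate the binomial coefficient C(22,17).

26334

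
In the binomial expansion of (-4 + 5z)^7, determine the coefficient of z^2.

-537600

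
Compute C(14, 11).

364

C(14,11) = C(14,3) by symmetry.
C(14,3) = (14·13·12) / 3! = 2184 / 6 = 364.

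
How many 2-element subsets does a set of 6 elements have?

15

C(6,2) = (6·5) / 2! = 30 / 2 = 15.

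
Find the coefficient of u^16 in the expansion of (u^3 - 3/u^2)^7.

-21

General term: C(7,j)·(u^3)^j·(-3/u^2)^(7-j), with u-exponent 3j − 2(7−j) = 5j − 14.
Set 5j − 14 = 16: j = 6.
C(7,6) = 7; 1^6 = 1; (-3)^1 = -3.
Coefficient = 7 · 1 · (-3) = -21.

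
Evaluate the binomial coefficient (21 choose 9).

293930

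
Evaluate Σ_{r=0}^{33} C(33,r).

The entries of row 33 sum to 2^33 = 8589934592.

8589934592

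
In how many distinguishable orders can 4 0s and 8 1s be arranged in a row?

495

Choose positions for the 0s: C(12,4) = 495.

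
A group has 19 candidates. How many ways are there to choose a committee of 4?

3876

This is C(19,4) = 3876.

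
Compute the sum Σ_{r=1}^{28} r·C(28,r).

3758096384

Since r·C(28,r) = 28·C(27,r−1), the sum is 28·2^27 = 28·134217728 = 3758096384.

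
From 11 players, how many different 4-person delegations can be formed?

This is C(11,4) = 330.

330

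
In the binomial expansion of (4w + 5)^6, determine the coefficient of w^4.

96000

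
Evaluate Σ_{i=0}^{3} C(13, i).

1 + 13 + 78 + 286 = 378.

378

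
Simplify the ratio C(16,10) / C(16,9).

C(n,k+1)/C(n,k) = (n−k)/(k+1) = (16−9)/(9+1) = 7/10.

7/10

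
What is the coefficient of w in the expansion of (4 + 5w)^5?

The general term is C(5,j)·(4)^j·(5w)^(5-j); the w^1 term has j = 4.
C(5,4) = 5.
Coefficient = C(5,4) · 4^4 · 5^1 = 5 · 256 · 5 = 6400.

6400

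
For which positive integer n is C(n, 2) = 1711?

n(n−1)/2 = 1711 ⇒ n(n−1) = 3422. Since 59·58 = 3422, n = 59.

59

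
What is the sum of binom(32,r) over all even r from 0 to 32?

Even-r terms of row 32 sum to 2^31 = 2147483648.

2147483648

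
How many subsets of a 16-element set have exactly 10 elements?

8008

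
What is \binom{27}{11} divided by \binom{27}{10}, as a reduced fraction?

17/11

C(n,k+1)/C(n,k) = (n−k)/(k+1) = (27−10)/(10+1) = 17/11.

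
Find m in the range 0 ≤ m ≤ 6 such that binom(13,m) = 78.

C(13,m) increases on 0 ≤ m ≤ 6. C(13,1) = 13 and C(13,2) = 78, so m = 2.

2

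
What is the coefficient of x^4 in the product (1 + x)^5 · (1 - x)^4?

Coefficient of x^4 = Σ_{j} C(5,j)·1^j·C(4,4-j)·(-1)^(4-j) for j from 0 to 4.
= 1 + (-20) + 60 + (-40) + 5 = 6.

6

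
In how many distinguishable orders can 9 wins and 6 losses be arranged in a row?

5005

Choose positions for the wins: C(15,9) = 5005.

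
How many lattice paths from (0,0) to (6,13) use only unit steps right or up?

27132

Each path is a sequence of 19 steps with 6 rights: C(19,6) = 27132.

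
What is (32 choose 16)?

601080390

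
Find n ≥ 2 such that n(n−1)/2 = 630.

36

n(n−1)/2 = 630 ⇒ n(n−1) = 1260. Since 36·35 = 1260, n = 36.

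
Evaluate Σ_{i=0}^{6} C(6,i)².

924

By Vandermonde's identity, Σ C(6,i)² = C(12,6) = 924.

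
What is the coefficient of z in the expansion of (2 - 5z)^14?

-573440

The general term is C(14,j)·(2)^j·(-5z)^(14-j); the z^1 term has j = 13.
C(14,13) = 14.
Coefficient = C(14,13) · 2^13 · (-5)^1 = 14 · 8192 · (-5) = -573440.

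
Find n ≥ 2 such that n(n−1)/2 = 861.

n(n−1)/2 = 861 ⇒ n(n−1) = 1722. Since 42·41 = 1722, n = 42.

42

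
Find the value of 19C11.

75582

C(19,11) = C(19,8) by symmetry.
C(19,8) = (19·18·17·16·15·14·13·12) / 8! = 3047466240 / 40320 = 75582.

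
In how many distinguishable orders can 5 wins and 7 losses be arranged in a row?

792

Choose positions for the wins: C(12,5) = 792.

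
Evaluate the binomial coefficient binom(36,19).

8597496600

C(36,19) = C(36,17) by symmetry.
C(36,17) = (36·35·34·33·32·31·30·29·28·27·26·25·24·23·22·21·20) / 17! = 3058021453718104473600000 / 355687428096000 = 8597496600.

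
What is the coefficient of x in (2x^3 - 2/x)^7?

-2688

General term: C(7,j)·(2x^3)^j·(-2/x)^(7-j), with x-exponent 3j − 1(7−j) = 4j − 7.
Set 4j − 7 = 1: j = 2.
C(7,2) = 21; 2^2 = 4; (-2)^5 = -32.
Coefficient = 21 · 4 · (-32) = -2688.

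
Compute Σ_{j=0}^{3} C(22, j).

1794

1 + 22 + 231 + 1540 = 1794.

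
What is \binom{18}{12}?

C(18,12) = C(18,6) by symmetry.
C(18,6) = (18·17·16·15·14·13) / 6! = 13366080 / 720 = 18564.

18564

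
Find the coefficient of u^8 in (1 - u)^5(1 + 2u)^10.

Coefficient of u^8 = Σ_{j} C(5,j)·(-1)^j·C(10,8-j)·2^(8-j) for j from 0 to 5.
= 11520 + (-76800) + 134400 + (-80640) + 16800 + (-960) = 4320.

4320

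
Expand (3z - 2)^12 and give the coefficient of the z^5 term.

The general term is C(12,j)·(3z)^j·(-2)^(12-j); the z^5 term has j = 5.
C(12,5) = 792.
Coefficient = C(12,5) · 3^5 · (-2)^7 = 792 · 243 · (-128) = -24634368.

-24634368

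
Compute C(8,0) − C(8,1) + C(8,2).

The partial alternating sum Σ_{k=0}^{2} (−1)^k C(8,k) = (−1)^2 C(7,2) = 21.

21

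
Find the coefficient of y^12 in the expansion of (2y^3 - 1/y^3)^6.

General term: C(6,j)·(2y^3)^j·(-1/y^3)^(6-j), with y-exponent 3j − 3(6−j) = 6j − 18.
Set 6j − 18 = 12: j = 5.
C(6,5) = 6; 2^5 = 32; (-1)^1 = -1.
Coefficient = 6 · 32 · (-1) = -192.

-192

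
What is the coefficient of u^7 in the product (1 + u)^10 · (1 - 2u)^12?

-8088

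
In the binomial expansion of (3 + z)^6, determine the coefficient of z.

1458

The general term is C(6,j)·(3)^j·(z)^(6-j); the z^1 term has j = 5.
C(6,5) = 6.
Coefficient = C(6,5) · 3^5 = 6 · 243 = 1458.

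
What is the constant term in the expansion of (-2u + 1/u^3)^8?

1792

General term: C(8,j)·(-2u)^j·(1/u^3)^(8-j), with u-exponent 1j − 3(8−j) = 4j − 24.
Set 4j − 24 = 0: j = 6.
C(8,6) = 28; (-2)^6 = 64; 1^2 = 1.
Coefficient = 28 · 64 · 1 = 1792.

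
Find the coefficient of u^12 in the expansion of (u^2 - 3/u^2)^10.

405

General term: C(10,j)·(u^2)^j·(-3/u^2)^(10-j), with u-exponent 2j − 2(10−j) = 4j − 20.
Set 4j − 20 = 12: j = 8.
C(10,8) = 45; 1^8 = 1; (-3)^2 = 9.
Coefficient = 45 · 1 · 9 = 405.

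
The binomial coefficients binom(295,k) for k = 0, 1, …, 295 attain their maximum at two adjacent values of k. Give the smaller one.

For odd n = 295, C(295,k) peaks at k = (n−1)/2 and (n+1)/2; the smaller is 147.

147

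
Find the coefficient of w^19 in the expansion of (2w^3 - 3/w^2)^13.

General term: C(13,j)·(2w^3)^j·(-3/w^2)^(13-j), with w-exponent 3j − 2(13−j) = 5j − 26.
Set 5j − 26 = 19: j = 9.
C(13,9) = 715; 2^9 = 512; (-3)^4 = 81.
Coefficient = 715 · 512 · 81 = 29652480.

29652480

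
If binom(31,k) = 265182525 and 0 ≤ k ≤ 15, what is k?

C(31,k) increases on 0 ≤ k ≤ 15. C(31,13) = 206253075 and C(31,14) = 265182525, so k = 14.

14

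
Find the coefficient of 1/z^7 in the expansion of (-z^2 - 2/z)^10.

5120

General term: C(10,j)·(-z^2)^j·(-2/z)^(10-j), with z-exponent 2j − 1(10−j) = 3j − 10.
Set 3j − 10 = -7: j = 1.
C(10,1) = 10; (-1)^1 = -1; (-2)^9 = -512.
Coefficient = 10 · (-1) · (-512) = 5120.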